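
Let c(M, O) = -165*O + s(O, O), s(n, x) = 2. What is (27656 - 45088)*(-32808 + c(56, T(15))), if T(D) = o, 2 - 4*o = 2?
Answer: 571874192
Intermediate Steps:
o = 0 (o = ½ - ¼*2 = ½ - ½ = 0)
T(D) = 0
c(M, O) = 2 - 165*O (c(M, O) = -165*O + 2 = 2 - 165*O)
(27656 - 45088)*(-32808 + c(56, T(15))) = (27656 - 45088)*(-32808 + (2 - 165*0)) = -17432*(-32808 + (2 + 0)) = -17432*(-32808 + 2) = -17432*(-32806) = 571874192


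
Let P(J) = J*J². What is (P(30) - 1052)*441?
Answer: 11443068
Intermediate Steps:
P(J) = J³
(P(30) - 1052)*441 = (30³ - 1052)*441 = (27000 - 1052)*441 = 25948*441 = 11443068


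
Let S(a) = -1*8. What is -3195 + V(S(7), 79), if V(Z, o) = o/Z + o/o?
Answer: -25631/8 ≈ -3203.9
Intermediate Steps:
S(a) = -8
V(Z, o) = 1 + o/Z (V(Z, o) = o/Z + 1 = 1 + o/Z)
-3195 + V(S(7), 79) = -3195 + (-8 + 79)/(-8) = -3195 - ⅛*71 = -3195 - 71/8 = -25631/8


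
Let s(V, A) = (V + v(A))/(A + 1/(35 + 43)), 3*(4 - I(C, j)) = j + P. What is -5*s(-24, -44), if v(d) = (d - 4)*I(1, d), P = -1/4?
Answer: -360360/3431 ≈ -105.03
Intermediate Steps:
P = -¼ (P = -1*¼ = -¼ ≈ -0.25000)
I(C, j) = 49/12 - j/3 (I(C, j) = 4 - (j - ¼)/3 = 4 - (-¼ + j)/3 = 4 + (1/12 - j/3) = 49/12 - j/3)
v(d) = (-4 + d)*(49/12 - d/3) (v(d) = (d - 4)*(49/12 - d/3) = (-4 + d)*(49/12 - d/3))
s(V, A) = (V - (-49 + 4*A)*(-4 + A)/12)/(1/78 + A) (s(V, A) = (V - (-49 + 4*A)*(-4 + A)/12)/(A + 1/(35 + 43)) = (V - (-49 + 4*A)*(-4 + A)/12)/(A + 1/78) = (V - (-49 + 4*A)*(-4 + A)/12)/(1/78 + A))
-5*s(-24, -44) = -65*(12*(-24) - (-49 + 4*(-44))*(-4 - 44))/(2*(1 + 78*(-44))) = -65*(-288 - 1*(-49 - 176)*(-48))/(2*(1 - 3432)) = -65*(-288 - 1*(-225)*(-48))/(2*(-3431)) = -65*(-1)*(-288 - 10800)/(2*3431) = -65*(-1)*(-11088)/(2*3431) = -5*72072/3431 = -360360/3431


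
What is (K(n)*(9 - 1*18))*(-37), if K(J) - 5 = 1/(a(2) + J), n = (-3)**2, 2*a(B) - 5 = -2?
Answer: 11877/7 ≈ 1696.7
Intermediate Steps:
a(B) = 3/2 (a(B) = 5/2 + (1/2)*(-2) = 5/2 - 1 = 3/2)
n = 9
K(J) = 5 + 1/(3/2 + J)
(K(n)*(9 - 1*18))*(-37) = (((17 + 10*9)/(3 + 2*9))*(9 - 1*18))*(-37) = (((17 + 90)/(3 + 18))*(9 - 18))*(-37) = ((107/21)*(-9))*(-37) = -321/7*(-37) = 11877/7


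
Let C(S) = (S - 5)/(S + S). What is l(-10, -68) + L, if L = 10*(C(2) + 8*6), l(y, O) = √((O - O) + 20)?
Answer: 945/2 + 2*√5 ≈ 476.97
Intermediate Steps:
l(y, O) = 2*√5 (l(y, O) = √(0 + 20) = √20 = 2*√5)
C(S) = (-5 + S)/(2*S) (C(S) = (-5 + S)/((2*S)) = (-5 + S)*(1/(2*S)) = (-5 + S)/(2*S))
L = 945/2 (L = 10*((½)*(-5 + 2)/2 + 8*6) = 10*((½)*(½)*(-3) + 48) = 10*(-¾ + 48) = 10*(189/4) = 945/2 ≈ 472.50)
l(-10, -68) + L = 2*√5 + 945/2 = 945/2 + 2*√5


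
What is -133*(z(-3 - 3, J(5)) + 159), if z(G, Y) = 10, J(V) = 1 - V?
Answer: -22477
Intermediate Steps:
-133*(z(-3 - 3, J(5)) + 159) = -133*(10 + 159) = -133*169 = -22477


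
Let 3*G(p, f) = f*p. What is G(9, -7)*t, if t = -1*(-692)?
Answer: -14532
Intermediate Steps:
G(p, f) = f*p/3 (G(p, f) = (f*p)/3 = f*p/3)
t = 692
G(9, -7)*t = ((⅓)*(-7)*9)*692 = -21*692 = -14532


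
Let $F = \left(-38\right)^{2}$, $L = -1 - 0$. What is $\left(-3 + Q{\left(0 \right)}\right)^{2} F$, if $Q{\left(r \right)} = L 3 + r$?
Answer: $51984$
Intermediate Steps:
$L = -1$ ($L = -1 + 0 = -1$)
$Q{\left(r \right)} = -3 + r$ ($Q{\left(r \right)} = \left(-1\right) 3 + r = -3 + r$)
$F = 1444$
$\left(-3 + Q{\left(0 \right)}\right)^{2} F = \left(-3 + \left(-3 + 0\right)\right)^{2} \cdot 1444 = \left(-3 - 3\right)^{2} \cdot 1444 = \left(-6\right)^{2} \cdot 1444 = 36 \cdot 1444 = 51984$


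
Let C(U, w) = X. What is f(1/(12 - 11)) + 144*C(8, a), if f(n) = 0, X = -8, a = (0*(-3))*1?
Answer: -1152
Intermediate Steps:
a = 0 (a = 0*1 = 0)
C(U, w) = -8
f(1/(12 - 11)) + 144*C(8, a) = 0 + 144*(-8) = 0 - 1152 = -1152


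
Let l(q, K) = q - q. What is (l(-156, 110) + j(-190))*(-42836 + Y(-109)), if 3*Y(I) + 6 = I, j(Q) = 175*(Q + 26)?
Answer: 3691480100/3 ≈ 1.2305e+9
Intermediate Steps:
l(q, K) = 0
j(Q) = 4550 + 175*Q (j(Q) = 175*(26 + Q) = 4550 + 175*Q)
Y(I) = -2 + I/3
(l(-156, 110) + j(-190))*(-42836 + Y(-109)) = (0 + (4550 + 175*(-190)))*(-42836 + (-2 + (1/3)*(-109))) = (0 + (4550 - 33250))*(-42836 + (-2 - 109/3)) = (0 - 28700)*(-42836 - 115/3) = -28700*(-128623/3) = 3691480100/3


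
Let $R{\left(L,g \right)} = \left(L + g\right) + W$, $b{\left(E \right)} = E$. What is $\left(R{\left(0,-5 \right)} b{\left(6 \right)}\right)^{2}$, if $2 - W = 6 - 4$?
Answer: $900$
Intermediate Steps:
$W = 0$ ($W = 2 - \left(6 - 4\right) = 2 - 2 = 0$)
$R{\left(L,g \right)} = L + g$ ($R{\left(L,g \right)} = \left(L + g\right) + 0 = L + g$)
$\left(R{\left(0,-5 \right)} b{\left(6 \right)}\right)^{2} = \left(\left(0 - 5\right) 6\right)^{2} = \left(\left(-5\right) 6\right)^{2} = \left(-30\right)^{2} = 900$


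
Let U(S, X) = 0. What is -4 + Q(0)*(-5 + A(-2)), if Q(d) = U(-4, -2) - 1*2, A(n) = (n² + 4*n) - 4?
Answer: 22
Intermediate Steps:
A(n) = -4 + n² + 4*n
Q(d) = -2 (Q(d) = 0 - 1*2 = 0 - 2 = -2)
-4 + Q(0)*(-5 + A(-2)) = -4 - 2*(-5 + (-4 + (-2)² + 4*(-2))) = -4 - 2*(-5 + (-4 + 4 - 8)) = -4 - 2*(-5 - 8) = -4 - 2*(-13) = -4 + 26 = 22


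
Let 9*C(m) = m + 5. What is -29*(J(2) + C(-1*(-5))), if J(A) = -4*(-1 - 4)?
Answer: -5510/9 ≈ -612.22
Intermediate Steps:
C(m) = 5/9 + m/9 (C(m) = (m + 5)/9 = (5 + m)/9 = 5/9 + m/9)
J(A) = 20 (J(A) = -4*(-5) = 20)
-29*(J(2) + C(-1*(-5))) = -29*(20 + (5/9 + (-1*(-5))/9)) = -29*(20 + (5/9 + (⅑)*5)) = -29*(20 + (5/9 + 5/9)) = -29*(20 + 10/9) = -29*190/9 = -5510/9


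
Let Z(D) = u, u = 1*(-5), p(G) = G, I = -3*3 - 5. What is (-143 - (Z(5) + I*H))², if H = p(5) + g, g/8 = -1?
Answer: 32400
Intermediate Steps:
g = -8 (g = 8*(-1) = -8)
I = -14 (I = -9 - 5 = -14)
H = -3 (H = 5 - 8 = -3)
u = -5
Z(D) = -5
(-143 - (Z(5) + I*H))² = (-143 - (-5 - 14*(-3)))² = (-143 - (-5 + 42))² = (-143 - 1*37)² = (-143 - 37)² = (-180)² = 32400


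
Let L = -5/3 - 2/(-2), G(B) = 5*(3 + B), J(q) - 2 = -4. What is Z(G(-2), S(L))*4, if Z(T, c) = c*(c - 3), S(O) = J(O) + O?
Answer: 544/9 ≈ 60.444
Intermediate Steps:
J(q) = -2 (J(q) = 2 - 4 = -2)
G(B) = 15 + 5*B
L = -2/3 (L = -5*1/3 - 2*(-1/2) = -5/3 + 1 = -2/3 ≈ -0.66667)
S(O) = -2 + O
Z(T, c) = c*(-3 + c)
Z(G(-2), S(L))*4 = ((-2 - 2/3)*(-3 + (-2 - 2/3)))*4 = -8*(-3 - 8/3)/3*4 = -8/3*(-17/3)*4 = (136/9)*4 = 544/9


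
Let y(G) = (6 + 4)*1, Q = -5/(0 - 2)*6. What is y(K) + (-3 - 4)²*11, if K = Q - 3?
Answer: 549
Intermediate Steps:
Q = 15 (Q = -5/(-2)*6 = -5*(-½)*6 = (5/2)*6 = 15)
K = 12 (K = 15 - 3 = 12)
y(G) = 10 (y(G) = 10*1 = 10)
y(K) + (-3 - 4)²*11 = 10 + (-3 - 4)²*11 = 10 + (-7)²*11 = 10 + 49*11 = 10 + 539 = 549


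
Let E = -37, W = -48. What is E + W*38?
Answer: -1861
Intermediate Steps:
E + W*38 = -37 - 48*38 = -37 - 1824 = -1861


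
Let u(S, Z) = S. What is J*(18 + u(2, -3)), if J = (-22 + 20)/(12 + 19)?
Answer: -40/31 ≈ -1.2903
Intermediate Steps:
J = -2/31 ≈ -0.064516
J*(18 + u(2, -3)) = -2*(18 + 2)/31 = -2/31*20 = -40/31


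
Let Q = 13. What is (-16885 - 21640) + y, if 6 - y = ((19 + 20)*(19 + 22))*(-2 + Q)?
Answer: -56108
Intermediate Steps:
y = -17583 (y = 6 - (19 + 20)*(19 + 22)*(-2 + 13) = 6 - 39*41*11 = 6 - 1599*11 = 6 - 1*17589 = 6 - 17589 = -17583)
(-16885 - 21640) + y = (-16885 - 21640) - 17583 = -38525 - 17583 = -56108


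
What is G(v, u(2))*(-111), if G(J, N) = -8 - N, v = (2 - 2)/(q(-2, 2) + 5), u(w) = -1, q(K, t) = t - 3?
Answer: 777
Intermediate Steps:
q(K, t) = -3 + t
v = 0 (v = (2 - 2)/((-3 + 2) + 5) = 0/(-1 + 5) = 0/4 = 0*(1/4) = 0)
G(v, u(2))*(-111) = (-8 - 1*(-1))*(-111) = (-8 + 1)*(-111) = -7*(-111) = 777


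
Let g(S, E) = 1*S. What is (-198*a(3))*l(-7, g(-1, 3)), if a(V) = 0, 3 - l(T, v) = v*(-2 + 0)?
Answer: 0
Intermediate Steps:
g(S, E) = S
l(T, v) = 3 + 2*v (l(T, v) = 3 - v*(-2 + 0) = 3 - v*(-2) = 3 - (-2)*v = 3 + 2*v)
(-198*a(3))*l(-7, g(-1, 3)) = (-198*0)*(3 + 2*(-1)) = 0*(3 - 2) = 0*1 = 0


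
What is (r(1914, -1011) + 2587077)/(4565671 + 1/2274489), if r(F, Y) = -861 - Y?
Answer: 5884619352003/10384568467120 ≈ 0.56667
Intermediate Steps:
(r(1914, -1011) + 2587077)/(4565671 + 1/2274489) = ((-861 - 1*(-1011)) + 2587077)/(4565671 + 1/2274489) = ((-861 + 1011) + 2587077)/(4565671 + 1/2274489) = (150 + 2587077)/(10384568467120/2274489) = 2587227*(2274489/10384568467120) = 5884619352003/10384568467120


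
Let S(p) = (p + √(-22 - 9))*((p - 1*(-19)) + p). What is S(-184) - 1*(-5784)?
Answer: 70000 - 349*I*√31 ≈ 70000.0 - 1943.2*I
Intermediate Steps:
S(p) = (19 + 2*p)*(p + I*√31) (S(p) = (p + √(-31))*((p + 19) + p) = (p + I*√31)*((19 + p) + p) = (p + I*√31)*(19 + 2*p) = (19 + 2*p)*(p + I*√31))
S(-184) - 1*(-5784) = (2*(-184)² + 19*(-184) + 19*I*√31 + 2*I*(-184)*√31) - 1*(-5784) = (2*33856 - 3496 + 19*I*√31 - 368*I*√31) + 5784 = (67712 - 3496 + 19*I*√31 - 368*I*√31) + 5784 = (64216 - 349*I*√31) + 5784 = 70000 - 349*I*√31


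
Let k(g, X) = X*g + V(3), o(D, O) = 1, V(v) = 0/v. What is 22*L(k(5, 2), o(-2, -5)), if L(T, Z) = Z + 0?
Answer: 22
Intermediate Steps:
V(v) = 0
k(g, X) = X*g (k(g, X) = X*g + 0 = X*g)
L(T, Z) = Z
22*L(k(5, 2), o(-2, -5)) = 22*1 = 22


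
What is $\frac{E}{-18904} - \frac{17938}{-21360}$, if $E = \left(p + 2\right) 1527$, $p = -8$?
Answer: $\frac{33425017}{25236840} \approx 1.3245$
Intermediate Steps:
$E = -9162$ ($E = \left(-8 + 2\right) 1527 = \left(-6\right) 1527 = -9162$)
$\frac{E}{-18904} - \frac{17938}{-21360} = - \frac{9162}{-18904} - \frac{17938}{-21360} = \left(-9162\right) \left(- \frac{1}{18904}\right) - - \frac{8969}{10680} = \frac{4581}{9452} + \frac{8969}{10680} = \frac{33425017}{25236840}$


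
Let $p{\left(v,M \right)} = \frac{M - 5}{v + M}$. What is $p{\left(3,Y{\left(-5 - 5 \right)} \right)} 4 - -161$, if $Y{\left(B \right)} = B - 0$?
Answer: $\frac{1187}{7} \approx 169.57$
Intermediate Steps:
$Y{\left(B \right)} = B$ ($Y{\left(B \right)} = B + 0 = B$)
$p{\left(v,M \right)} = \frac{-5 + M}{M + v}$
$p{\left(3,Y{\left(-5 - 5 \right)} \right)} 4 - -161 = \frac{-5 - 10}{\left(-5 - 5\right) + 3} \cdot 4 - -161 = \frac{-5 - 10}{\left(-5 - 5\right) + 3} \cdot 4 + 161 = \frac{-5 - 10}{-10 + 3} \cdot 4 + 161 = \frac{1}{-7} \left(-15\right) 4 + 161 = \left(- \frac{1}{7}\right) \left(-15\right) 4 + 161 = \frac{15}{7} \cdot 4 + 161 = \frac{60}{7} + 161 = \frac{1187}{7}$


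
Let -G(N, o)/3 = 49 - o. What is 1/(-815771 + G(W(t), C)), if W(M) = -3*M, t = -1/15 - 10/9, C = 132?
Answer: -1/815522 ≈ -1.2262e-6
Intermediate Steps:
t = -53/45 (t = -1*1/15 - 10*⅑ = -1/15 - 10/9 = -53/45 ≈ -1.1778)
G(N, o) = -147 + 3*o (G(N, o) = -3*(49 - o) = -147 + 3*o)
1/(-815771 + G(W(t), C)) = 1/(-815771 + (-147 + 3*132)) = 1/(-815771 + (-147 + 396)) = 1/(-815771 + 249) = 1/(-815522) = -1/815522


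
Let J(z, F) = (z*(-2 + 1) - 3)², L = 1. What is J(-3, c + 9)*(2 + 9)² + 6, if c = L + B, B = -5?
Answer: 6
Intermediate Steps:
c = -4 (c = 1 - 5 = -4)
J(z, F) = (-3 - z)² (J(z, F) = (z*(-1) - 3)² = (-z - 3)² = (-3 - z)²)
J(-3, c + 9)*(2 + 9)² + 6 = (3 - 3)²*(2 + 9)² + 6 = 0²*11² + 6 = 0*121 + 6 = 0 + 6 = 6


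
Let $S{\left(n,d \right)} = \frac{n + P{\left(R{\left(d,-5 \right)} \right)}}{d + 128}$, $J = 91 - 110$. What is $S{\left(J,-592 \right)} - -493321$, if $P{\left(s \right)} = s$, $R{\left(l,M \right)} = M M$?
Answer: $\frac{114450469}{232} \approx 4.9332 \cdot 10^{5}$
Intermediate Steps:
$R{\left(l,M \right)} = M^{2}$
$J = -19$
$S{\left(n,d \right)} = \frac{25 + n}{128 + d}$ ($S{\left(n,d \right)} = \frac{n + \left(-5\right)^{2}}{d + 128} = \frac{n + 25}{128 + d} = \frac{25 + n}{128 + d}$)
$S{\left(J,-592 \right)} - -493321 = \frac{25 - 19}{128 - 592} - -493321 = \frac{1}{-464} \cdot 6 + 493321 = \left(- \frac{1}{464}\right) 6 + 493321 = - \frac{3}{232} + 493321 = \frac{114450469}{232}$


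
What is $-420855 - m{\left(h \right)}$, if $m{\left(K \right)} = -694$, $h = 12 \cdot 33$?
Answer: $-420161$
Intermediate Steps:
$h = 396$
$-420855 - m{\left(h \right)} = -420855 - -694 = -420855 + 694 = -420161$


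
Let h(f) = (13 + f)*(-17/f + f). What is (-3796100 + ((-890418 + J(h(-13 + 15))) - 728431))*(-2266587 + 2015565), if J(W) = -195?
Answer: 1359320277168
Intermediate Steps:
h(f) = (13 + f)*(f - 17/f)
(-3796100 + ((-890418 + J(h(-13 + 15))) - 728431))*(-2266587 + 2015565) = (-3796100 + ((-890418 - 195) - 728431))*(-2266587 + 2015565) = (-3796100 + (-890613 - 728431))*(-251022) = (-3796100 - 1619044)*(-251022) = -5415144*(-251022) = 1359320277168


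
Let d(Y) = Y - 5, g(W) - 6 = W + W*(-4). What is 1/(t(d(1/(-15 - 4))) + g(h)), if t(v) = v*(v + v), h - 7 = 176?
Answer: -361/177591 ≈ -0.0020328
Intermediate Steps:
h = 183 (h = 7 + 176 = 183)
g(W) = 6 - 3*W (g(W) = 6 + (W + W*(-4)) = 6 + (W - 4*W) = 6 - 3*W)
d(Y) = -5 + Y
t(v) = 2*v² (t(v) = v*(2*v) = 2*v²)
1/(t(d(1/(-15 - 4))) + g(h)) = 1/(2*(-5 + 1/(-15 - 4))² + (6 - 3*183)) = 1/(2*(-5 + 1/(-19))² + (6 - 549)) = 1/(2*(-5 - 1/19)² - 543) = 1/(2*(-96/19)² - 543) = 1/(2*(9216/361) - 543) = 1/(18432/361 - 543) = 1/(-177591/361) = -361/177591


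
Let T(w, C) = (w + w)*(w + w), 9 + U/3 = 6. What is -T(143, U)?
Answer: -81796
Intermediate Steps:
U = -9 (U = -27 + 3*6 = -27 + 18 = -9)
T(w, C) = 4*w² (T(w, C) = (2*w)*(2*w) = 4*w²)
-T(143, U) = -4*143² = -4*20449 = -1*81796 = -81796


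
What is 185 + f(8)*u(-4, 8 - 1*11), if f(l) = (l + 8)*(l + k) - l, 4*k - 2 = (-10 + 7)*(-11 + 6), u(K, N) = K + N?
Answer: -1131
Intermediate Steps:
k = 17/4 (k = 1/2 + ((-10 + 7)*(-11 + 6))/4 = 1/2 + (-3*(-5))/4 = 1/2 + (1/4)*15 = 1/2 + 15/4 = 17/4 ≈ 4.2500)
f(l) = -l + (8 + l)*(17/4 + l) (f(l) = (l + 8)*(l + 17/4) - l = (8 + l)*(17/4 + l) - l = -l + (8 + l)*(17/4 + l))
185 + f(8)*u(-4, 8 - 1*11) = 185 + (34 + 8**2 + (45/4)*8)*(-4 + (8 - 1*11)) = 185 + (34 + 64 + 90)*(-4 + (8 - 11)) = 185 + 188*(-4 - 3) = 185 + 188*(-7) = 185 - 1316 = -1131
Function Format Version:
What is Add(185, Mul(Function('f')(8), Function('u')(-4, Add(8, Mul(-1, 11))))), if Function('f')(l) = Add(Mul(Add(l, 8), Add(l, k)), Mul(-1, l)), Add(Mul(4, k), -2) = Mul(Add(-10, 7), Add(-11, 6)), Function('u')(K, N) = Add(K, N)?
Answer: -1131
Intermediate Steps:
k = Rational(17, 4) (k = Add(Rational(1, 2), Mul(Rational(1, 4), Mul(Add(-10, 7), Add(-11, 6)))) = Add(Rational(1, 2), Mul(Rational(1, 4), Mul(-3, -5))) = Add(Rational(1, 2), Mul(Rational(1, 4), 15)) = Add(Rational(1, 2), Rational(15, 4)) = Rational(17, 4) ≈ 4.2500)
Function('f')(l) = Add(Mul(-1, l), Mul(Add(8, l), Add(Rational(17, 4), l))) (Function('f')(l) = Add(Mul(Add(l, 8), Add(l, Rational(17, 4))), Mul(-1, l)) = Add(Mul(Add(8, l), Add(Rational(17, 4), l)), Mul(-1, l)) = Add(Mul(-1, l), Mul(Add(8, l), Add(Rational(17, 4), l))))
Add(185, Mul(Function('f')(8), Function('u')(-4, Add(8, Mul(-1, 11))))) = Add(185, Mul(Add(34, Pow(8, 2), Mul(Rational(45, 4), 8)), Add(-4, Add(8, Mul(-1, 11))))) = Add(185, Mul(Add(34, 64, 90), Add(-4, Add(8, -11)))) = Add(185, Mul(188, Add(-4, -3))) = Add(185, Mul(188, -7)) = Add(185, -1316) = -1131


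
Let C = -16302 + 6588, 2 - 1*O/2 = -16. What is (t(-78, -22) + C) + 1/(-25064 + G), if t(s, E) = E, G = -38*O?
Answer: -257341953/26432 ≈ -9736.0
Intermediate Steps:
O = 36 (O = 4 - 2*(-16) = 4 + 32 = 36)
G = -1368 (G = -38*36 = -1368)
C = -9714
(t(-78, -22) + C) + 1/(-25064 + G) = (-22 - 9714) + 1/(-25064 - 1368) = -9736 + 1/(-26432) = -9736 - 1/26432 = -257341953/26432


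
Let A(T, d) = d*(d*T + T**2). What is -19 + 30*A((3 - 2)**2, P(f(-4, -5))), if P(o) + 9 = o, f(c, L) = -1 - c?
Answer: 881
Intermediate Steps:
P(o) = -9 + o
A(T, d) = d*(T**2 + T*d) (A(T, d) = d*(T*d + T**2) = d*(T**2 + T*d))
-19 + 30*A((3 - 2)**2, P(f(-4, -5))) = -19 + 30*((3 - 2)**2*(-9 + (-1 - 1*(-4)))*((3 - 2)**2 + (-9 + (-1 - 1*(-4))))) = -19 + 30*(1**2*(-9 + (-1 + 4))*(1**2 + (-9 + (-1 + 4)))) = -19 + 30*(1*(-9 + 3)*(1 + (-9 + 3))) = -19 + 30*(1*(-6)*(1 - 6)) = -19 + 30*(1*(-6)*(-5)) = -19 + 30*30 = -19 + 900 = 881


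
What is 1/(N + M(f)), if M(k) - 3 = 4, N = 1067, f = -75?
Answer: 1/1074 ≈ 0.00093110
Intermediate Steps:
M(k) = 7 (M(k) = 3 + 4 = 7)
1/(N + M(f)) = 1/(1067 + 7) = 1/1074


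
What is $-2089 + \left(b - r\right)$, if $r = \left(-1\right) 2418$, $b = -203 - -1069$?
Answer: $1195$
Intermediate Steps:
$b = 866$ ($b = -203 + 1069 = 866$)
$r = -2418$
$-2089 + \left(b - r\right) = -2089 + \left(866 - -2418\right) = -2089 + \left(866 + 2418\right) = -2089 + 3284 = 1195$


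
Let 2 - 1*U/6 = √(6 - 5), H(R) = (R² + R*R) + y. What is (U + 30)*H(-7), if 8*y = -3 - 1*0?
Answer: 7029/2 ≈ 3514.5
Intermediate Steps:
y = -3/8 (y = (-3 - 1*0)/8 = (-3 + 0)/8 = (⅛)*(-3) = -3/8 ≈ -0.37500)
H(R) = -3/8 + 2*R² (H(R) = (R² + R*R) - 3/8 = (R² + R²) - 3/8 = 2*R² - 3/8 = -3/8 + 2*R²)
U = 6 (U = 12 - 6*√(6 - 5) = 12 - 6*√1 = 12 - 6*1 = 12 - 6 = 6)
(U + 30)*H(-7) = (6 + 30)*(-3/8 + 2*(-7)²) = 36*(-3/8 + 2*49) = 36*(-3/8 + 98) = 36*(781/8) = 7029/2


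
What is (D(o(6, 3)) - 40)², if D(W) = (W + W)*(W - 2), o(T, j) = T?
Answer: 64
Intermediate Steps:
D(W) = 2*W*(-2 + W) (D(W) = (2*W)*(-2 + W) = 2*W*(-2 + W))
(D(o(6, 3)) - 40)² = (2*6*(-2 + 6) - 40)² = (2*6*4 - 40)² = (48 - 40)² = 8² = 64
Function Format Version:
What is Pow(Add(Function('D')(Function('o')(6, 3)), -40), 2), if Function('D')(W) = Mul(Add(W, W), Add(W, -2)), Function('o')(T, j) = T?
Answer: 64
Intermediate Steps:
Function('D')(W) = Mul(2, W, Add(-2, W)) (Function('D')(W) = Mul(Mul(2, W), Add(-2, W)) = Mul(2, W, Add(-2, W)))
Pow(Add(Function('D')(Function('o')(6, 3)), -40), 2) = Pow(Add(Mul(2, 6, Add(-2, 6)), -40), 2) = Pow(Add(Mul(2, 6, 4), -40), 2) = Pow(Add(48, -40), 2) = Pow(8, 2) = 64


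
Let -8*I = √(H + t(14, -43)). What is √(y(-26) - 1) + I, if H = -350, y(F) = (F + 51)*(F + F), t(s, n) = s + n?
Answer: I*(√1301 - √379/8) ≈ 33.636*I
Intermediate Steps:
t(s, n) = n + s
y(F) = 2*F*(51 + F) (y(F) = (51 + F)*(2*F) = 2*F*(51 + F))
I = -I*√379/8 (I = -√(-350 + (-43 + 14))/8 = -√(-350 - 29)/8 = -I*√379/8 ≈ -2.4335*I)
√(y(-26) - 1) + I = √(2*(-26)*(51 - 26) - 1) - I*√379/8 = √(2*(-26)*25 - 1) - I*√379/8 = √(-1300 - 1) - I*√379/8 = √(-1301) - I*√379/8 = I*√1301 - I*√379/8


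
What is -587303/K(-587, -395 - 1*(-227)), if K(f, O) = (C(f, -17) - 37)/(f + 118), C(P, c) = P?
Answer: -275445107/624 ≈ -4.4142e+5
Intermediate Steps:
K(f, O) = (-37 + f)/(118 + f) (K(f, O) = (f - 37)/(f + 118) = (-37 + f)/(118 + f))
-587303/K(-587, -395 - 1*(-227)) = -587303*(118 - 587)/(-37 - 587) = -587303/(-624/(-469)) = -587303/((-1/469*(-624))) = -587303/624/469 = -587303*469/624 = -275445107/624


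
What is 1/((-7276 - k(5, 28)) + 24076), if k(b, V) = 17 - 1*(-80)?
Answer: 1/16703 ≈ 5.9869e-5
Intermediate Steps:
k(b, V) = 97 (k(b, V) = 17 + 80 = 97)
1/((-7276 - k(5, 28)) + 24076) = 1/((-7276 - 1*97) + 24076) = 1/((-7276 - 97) + 24076) = 1/(-7373 + 24076) = 1/16703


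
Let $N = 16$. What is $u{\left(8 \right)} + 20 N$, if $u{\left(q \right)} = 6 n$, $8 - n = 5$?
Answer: $338$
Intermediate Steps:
$n = 3$ ($n = 8 - 5 = 3$)
$u{\left(q \right)} = 18$ ($u{\left(q \right)} = 6 \cdot 3 = 18$)
$u{\left(8 \right)} + 20 N = 18 + 20 \cdot 16 = 18 + 320 = 338$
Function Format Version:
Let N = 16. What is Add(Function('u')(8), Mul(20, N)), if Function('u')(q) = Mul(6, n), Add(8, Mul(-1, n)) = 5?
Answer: 338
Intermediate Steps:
n = 3 (n = Add(8, Mul(-1, 5)) = Add(8, -5) = 3)
Function('u')(q) = 18 (Function('u')(q) = Mul(6, 3) = 18)
Add(Function('u')(8), Mul(20, N)) = Add(18, Mul(20, 16)) = Add(18, 320) = 338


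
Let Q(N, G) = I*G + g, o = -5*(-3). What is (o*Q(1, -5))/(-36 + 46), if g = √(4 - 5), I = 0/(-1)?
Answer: 3*I/2 ≈ 1.5*I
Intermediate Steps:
o = 15
I = 0 (I = 0*(-1) = 0)
g = I (g = √(-1) = I ≈ 1.0*I)
Q(N, G) = I (Q(N, G) = 0*G + I = 0 + I = I)
(o*Q(1, -5))/(-36 + 46) = (15*I)/(-36 + 46) = (15*I)/10 = (15*I)*(⅒) = 3*I/2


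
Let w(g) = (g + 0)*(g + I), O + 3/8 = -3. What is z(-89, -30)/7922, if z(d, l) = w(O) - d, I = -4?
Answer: 7289/507008 ≈ 0.014376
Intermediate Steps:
O = -27/8 (O = -3/8 - 3 = -27/8 ≈ -3.3750)
w(g) = g*(-4 + g) (w(g) = (g + 0)*(g - 4) = g*(-4 + g))
z(d, l) = 1593/64 - d (z(d, l) = -27*(-4 - 27/8)/8 - d = -27/8*(-59/8) - d = 1593/64 - d)
z(-89, -30)/7922 = (1593/64 - 1*(-89))/7922 = (1593/64 + 89)*(1/7922) = (7289/64)*(1/7922) = 7289/507008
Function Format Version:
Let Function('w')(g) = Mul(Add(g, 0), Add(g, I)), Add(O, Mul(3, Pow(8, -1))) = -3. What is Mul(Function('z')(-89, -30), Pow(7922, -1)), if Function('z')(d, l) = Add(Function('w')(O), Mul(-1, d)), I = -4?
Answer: Rational(7289, 507008) ≈ 0.014376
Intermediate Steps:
O = Rational(-27, 8) (O = Add(Rational(-3, 8), -3) = Rational(-27, 8) ≈ -3.3750)
Function('w')(g) = Mul(g, Add(-4, g)) (Function('w')(g) = Mul(Add(g, 0), Add(g, -4)) = Mul(g, Add(-4, g)))
Function('z')(d, l) = Add(Rational(1593, 64), Mul(-1, d)) (Function('z')(d, l) = Add(Mul(Rational(-27, 8), Add(-4, Rational(-27, 8))), Mul(-1, d)) = Add(Mul(Rational(-27, 8), Rational(-59, 8)), Mul(-1, d)) = Add(Rational(1593, 64), Mul(-1, d)))
Mul(Function('z')(-89, -30), Pow(7922, -1)) = Mul(Add(Rational(1593, 64), Mul(-1, -89)), Pow(7922, -1)) = Mul(Add(Rational(1593, 64), 89), Rational(1, 7922)) = Mul(Rational(7289, 64), Rational(1, 7922)) = Rational(7289, 507008)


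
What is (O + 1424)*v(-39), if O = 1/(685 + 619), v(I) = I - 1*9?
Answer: -11141382/163 ≈ -68352.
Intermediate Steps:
v(I) = -9 + I (v(I) = I - 9 = -9 + I)
O = 1/1304 ≈ 0.00076687
(O + 1424)*v(-39) = (1/1304 + 1424)*(-9 - 39) = (1856897/1304)*(-48) = -11141382/163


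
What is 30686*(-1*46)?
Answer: -1411556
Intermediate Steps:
30686*(-1*46) = 30686*(-46) = -1411556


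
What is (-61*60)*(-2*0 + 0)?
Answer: 0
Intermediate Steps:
(-61*60)*(-2*0 + 0) = -3660*(0 + 0) = -3660*0 = 0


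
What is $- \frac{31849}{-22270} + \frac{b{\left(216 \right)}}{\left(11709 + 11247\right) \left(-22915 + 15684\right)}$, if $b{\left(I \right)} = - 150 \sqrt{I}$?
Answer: $\frac{31849}{22270} + \frac{75 \sqrt{6}}{13832903} \approx 1.4301$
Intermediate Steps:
$- \frac{31849}{-22270} + \frac{b{\left(216 \right)}}{\left(11709 + 11247\right) \left(-22915 + 15684\right)} = - \frac{31849}{-22270} + \frac{\left(-150\right) \sqrt{216}}{\left(11709 + 11247\right) \left(-22915 + 15684\right)} = \left(-31849\right) \left(- \frac{1}{22270}\right) + \frac{\left(-150\right) 6 \sqrt{6}}{22956 \left(-7231\right)} = \frac{31849}{22270} + \frac{\left(-900\right) \sqrt{6}}{-165994836} = \frac{31849}{22270} + - 900 \sqrt{6} \left(- \frac{1}{165994836}\right) = \frac{31849}{22270} + \frac{75 \sqrt{6}}{13832903}$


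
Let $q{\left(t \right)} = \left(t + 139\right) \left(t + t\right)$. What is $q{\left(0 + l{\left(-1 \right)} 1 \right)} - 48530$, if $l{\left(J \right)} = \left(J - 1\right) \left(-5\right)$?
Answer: $-45550$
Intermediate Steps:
$l{\left(J \right)} = 5 - 5 J$ ($l{\left(J \right)} = \left(-1 + J\right) \left(-5\right) = 5 - 5 J$)
$q{\left(t \right)} = 2 t \left(139 + t\right)$ ($q{\left(t \right)} = \left(139 + t\right) 2 t = 2 t \left(139 + t\right)$)
$q{\left(0 + l{\left(-1 \right)} 1 \right)} - 48530 = 2 \left(0 + \left(5 - -5\right) 1\right) \left(139 + \left(0 + \left(5 - -5\right) 1\right)\right) - 48530 = 2 \left(0 + \left(5 + 5\right) 1\right) \left(139 + \left(0 + \left(5 + 5\right) 1\right)\right) - 48530 = 2 \left(0 + 10 \cdot 1\right) \left(139 + \left(0 + 10 \cdot 1\right)\right) - 48530 = 2 \left(0 + 10\right) \left(139 + \left(0 + 10\right)\right) - 48530 = 2 \cdot 10 \left(139 + 10\right) - 48530 = 2 \cdot 10 \cdot 149 - 48530 = 2980 - 48530 = -45550$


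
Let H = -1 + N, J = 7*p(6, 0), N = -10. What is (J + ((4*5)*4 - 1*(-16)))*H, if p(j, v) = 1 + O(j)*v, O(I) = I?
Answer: -1133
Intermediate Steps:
p(j, v) = 1 + j*v
J = 7 (J = 7*(1 + 6*0) = 7*(1 + 0) = 7*1 = 7)
H = -11 (H = -1 - 10 = -11)
(J + ((4*5)*4 - 1*(-16)))*H = (7 + ((4*5)*4 - 1*(-16)))*(-11) = (7 + (20*4 + 16))*(-11) = (7 + (80 + 16))*(-11) = (7 + 96)*(-11) = 103*(-11) = -1133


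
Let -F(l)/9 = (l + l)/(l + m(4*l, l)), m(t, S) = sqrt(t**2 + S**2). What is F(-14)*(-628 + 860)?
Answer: 261 + 261*sqrt(17) ≈ 1337.1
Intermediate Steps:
m(t, S) = sqrt(S**2 + t**2)
F(l) = -18*l/(l + sqrt(17)*sqrt(l**2)) (F(l) = -9*(l + l)/(l + sqrt(l**2 + (4*l)**2)) = -9*2*l/(l + sqrt(l**2 + 16*l**2)) = -9*2*l/(l + sqrt(17*l**2)) = -9*2*l/(l + sqrt(17)*sqrt(l**2)) = -18*l/(l + sqrt(17)*sqrt(l**2)))
F(-14)*(-628 + 860) = (-18*(-14)/(-14 + sqrt(17)*sqrt((-14)**2)))*(-628 + 860) = -18*(-14)/(-14 + sqrt(17)*sqrt(196))*232 = -18*(-14)/(-14 + sqrt(17)*14)*232 = -18*(-14)/(-14 + 14*sqrt(17))*232 = (252/(-14 + 14*sqrt(17)))*232 = 58464/(-14 + 14*sqrt(17))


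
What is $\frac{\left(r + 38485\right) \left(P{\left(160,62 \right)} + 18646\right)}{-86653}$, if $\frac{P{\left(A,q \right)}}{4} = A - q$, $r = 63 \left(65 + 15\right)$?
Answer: $- \frac{828628950}{86653} \approx -9562.6$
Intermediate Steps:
$r = 5040$ ($r = 63 \cdot 80 = 5040$)
$P{\left(A,q \right)} = - 4 q + 4 A$ ($P{\left(A,q \right)} = 4 \left(A - q\right) = - 4 q + 4 A$)
$\frac{\left(r + 38485\right) \left(P{\left(160,62 \right)} + 18646\right)}{-86653} = \frac{\left(5040 + 38485\right) \left(\left(\left(-4\right) 62 + 4 \cdot 160\right) + 18646\right)}{-86653} = 43525 \left(\left(-248 + 640\right) + 18646\right) \left(- \frac{1}{86653}\right) = 43525 \left(392 + 18646\right) \left(- \frac{1}{86653}\right) = 43525 \cdot 19038 \left(- \frac{1}{86653}\right) = 828628950 \left(- \frac{1}{86653}\right) = - \frac{828628950}{86653}$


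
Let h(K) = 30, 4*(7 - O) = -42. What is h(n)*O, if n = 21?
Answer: 525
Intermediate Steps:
O = 35/2 (O = 7 - ¼*(-42) = 7 + 21/2 = 35/2 ≈ 17.500)
h(n)*O = 30*(35/2) = 525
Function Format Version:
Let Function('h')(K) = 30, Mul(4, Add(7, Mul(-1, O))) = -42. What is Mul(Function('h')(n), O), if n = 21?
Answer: 525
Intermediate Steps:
O = Rational(35, 2) (O = Add(7, Mul(Rational(-1, 4), -42)) = Add(7, Rational(21, 2)) = Rational(35, 2) ≈ 17.500)
Mul(Function('h')(n), O) = Mul(30, Rational(35, 2)) = 525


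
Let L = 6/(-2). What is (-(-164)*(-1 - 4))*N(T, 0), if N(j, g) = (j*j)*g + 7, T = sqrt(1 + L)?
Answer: -5740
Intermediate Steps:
L = -3 (L = 6*(-1/2) = -3)
T = I*sqrt(2) (T = sqrt(1 - 3) = sqrt(-2) = I*sqrt(2) ≈ 1.4142*I)
N(j, g) = 7 + g*j**2 (N(j, g) = j**2*g + 7 = g*j**2 + 7 = 7 + g*j**2)
(-(-164)*(-1 - 4))*N(T, 0) = (-(-164)*(-1 - 4))*(7 + 0*(I*sqrt(2))**2) = (-(-164)*(-5))*(7 + 0*(-2)) = (-41*20)*(7 + 0) = -820*7 = -5740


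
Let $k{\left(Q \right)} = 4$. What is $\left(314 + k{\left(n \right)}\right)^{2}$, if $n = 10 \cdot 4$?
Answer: $101124$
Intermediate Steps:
$n = 40$
$\left(314 + k{\left(n \right)}\right)^{2} = \left(314 + 4\right)^{2} = 318^{2} = 101124$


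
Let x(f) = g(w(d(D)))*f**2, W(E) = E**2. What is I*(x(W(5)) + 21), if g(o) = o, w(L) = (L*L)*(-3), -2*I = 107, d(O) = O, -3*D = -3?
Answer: 99189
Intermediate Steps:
D = 1 (D = -1/3*(-3) = 1)
I = -107/2 (I = -1/2*107 = -107/2 ≈ -53.500)
w(L) = -3*L**2 (w(L) = L**2*(-3) = -3*L**2)
x(f) = -3*f**2 (x(f) = (-3*1**2)*f**2 = (-3*1)*f**2 = -3*f**2)
I*(x(W(5)) + 21) = -107*(-3*(5**2)**2 + 21)/2 = -107*(-3*25**2 + 21)/2 = -107*(-3*625 + 21)/2 = -107*(-1875 + 21)/2 = -107/2*(-1854) = 99189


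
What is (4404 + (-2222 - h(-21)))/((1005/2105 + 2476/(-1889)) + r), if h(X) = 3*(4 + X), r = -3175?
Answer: -1775835677/2525641782 ≈ -0.70312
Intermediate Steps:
h(X) = 12 + 3*X
(4404 + (-2222 - h(-21)))/((1005/2105 + 2476/(-1889)) + r) = (4404 + (-2222 - (12 + 3*(-21))))/((1005/2105 + 2476/(-1889)) - 3175) = (4404 + (-2222 - (12 - 63)))/((1005*(1/2105) + 2476*(-1/1889)) - 3175) = (4404 + (-2222 - 1*(-51)))/((201/421 - 2476/1889) - 3175) = (4404 + (-2222 + 51))/(-662707/795269 - 3175) = (4404 - 2171)/(-2525641782/795269) = 2233*(-795269/2525641782) = -1775835677/2525641782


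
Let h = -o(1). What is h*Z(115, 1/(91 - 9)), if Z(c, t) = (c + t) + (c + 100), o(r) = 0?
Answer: 0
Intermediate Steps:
Z(c, t) = 100 + t + 2*c (Z(c, t) = (c + t) + (100 + c) = 100 + t + 2*c)
h = 0 (h = -1*0 = 0)
h*Z(115, 1/(91 - 9)) = 0*(100 + 1/(91 - 9) + 2*115) = 0*(100 + 1/82 + 230) = 0*(27061/82) = 0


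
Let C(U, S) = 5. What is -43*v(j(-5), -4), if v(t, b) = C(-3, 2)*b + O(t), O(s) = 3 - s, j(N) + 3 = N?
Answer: 387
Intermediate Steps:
j(N) = -3 + N
v(t, b) = 3 - t + 5*b (v(t, b) = 5*b + (3 - t) = 3 - t + 5*b)
-43*v(j(-5), -4) = -43*(3 - (-3 - 5) + 5*(-4)) = -43*(3 - 1*(-8) - 20) = -43*(3 + 8 - 20) = -43*(-9) = 387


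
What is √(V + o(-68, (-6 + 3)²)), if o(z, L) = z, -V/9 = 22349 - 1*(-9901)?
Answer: I*√290318 ≈ 538.81*I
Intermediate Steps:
V = -290250 (V = -9*(22349 - 1*(-9901)) = -9*(22349 + 9901) = -9*32250 = -290250)
√(V + o(-68, (-6 + 3)²)) = √(-290250 - 68) = √(-290318) = I*√290318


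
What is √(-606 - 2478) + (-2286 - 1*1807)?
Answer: -4093 + 2*I*√771 ≈ -4093.0 + 55.534*I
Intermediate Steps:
√(-606 - 2478) + (-2286 - 1*1807) = √(-3084) + (-2286 - 1807) = 2*I*√771 - 4093 = -4093 + 2*I*√771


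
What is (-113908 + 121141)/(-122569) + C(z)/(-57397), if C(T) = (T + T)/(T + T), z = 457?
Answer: -415275070/7035092893 ≈ -0.059029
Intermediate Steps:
C(T) = 1 (C(T) = (2*T)/((2*T)) = (2*T)*(1/(2*T)) = 1)
(-113908 + 121141)/(-122569) + C(z)/(-57397) = (-113908 + 121141)/(-122569) + 1/(-57397) = 7233*(-1/122569) + 1*(-1/57397) = -7233/122569 - 1/57397 = -415275070/7035092893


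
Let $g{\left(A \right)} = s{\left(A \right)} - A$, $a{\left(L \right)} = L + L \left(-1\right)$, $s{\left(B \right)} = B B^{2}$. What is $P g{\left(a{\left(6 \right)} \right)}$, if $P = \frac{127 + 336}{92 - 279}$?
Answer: $0$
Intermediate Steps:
$s{\left(B \right)} = B^{3}$
$a{\left(L \right)} = 0$ ($a{\left(L \right)} = L - L = 0$)
$P = - \frac{463}{187}$ ($P = \frac{463}{-187} = 463 \left(- \frac{1}{187}\right) = - \frac{463}{187} \approx -2.4759$)
$g{\left(A \right)} = A^{3} - A$
$P g{\left(a{\left(6 \right)} \right)} = - \frac{463 \left(0^{3} - 0\right)}{187} = - \frac{463 \left(0 + 0\right)}{187} = \left(- \frac{463}{187}\right) 0 = 0$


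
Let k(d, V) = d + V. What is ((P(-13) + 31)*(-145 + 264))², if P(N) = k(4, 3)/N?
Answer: 2220671376/169 ≈ 1.3140e+7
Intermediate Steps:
k(d, V) = V + d
P(N) = 7/N (P(N) = (3 + 4)/N = 7/N)
((P(-13) + 31)*(-145 + 264))² = ((7/(-13) + 31)*(-145 + 264))² = ((7*(-1/13) + 31)*119)² = ((-7/13 + 31)*119)² = ((396/13)*119)² = (47124/13)² = 2220671376/169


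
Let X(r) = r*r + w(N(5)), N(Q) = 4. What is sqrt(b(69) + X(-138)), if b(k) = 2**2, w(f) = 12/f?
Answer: sqrt(19051) ≈ 138.03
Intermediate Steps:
b(k) = 4
X(r) = 3 + r**2 (X(r) = r*r + 12/4 = r**2 + 12*(1/4) = r**2 + 3 = 3 + r**2)
sqrt(b(69) + X(-138)) = sqrt(4 + (3 + (-138)**2)) = sqrt(4 + (3 + 19044)) = sqrt(4 + 19047) = sqrt(19051)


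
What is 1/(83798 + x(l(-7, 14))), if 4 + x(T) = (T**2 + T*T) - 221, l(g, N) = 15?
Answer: 1/84023 ≈ 1.1902e-5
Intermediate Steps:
x(T) = -225 + 2*T**2 (x(T) = -4 + ((T**2 + T*T) - 221) = -4 + ((T**2 + T**2) - 221) = -4 + (2*T**2 - 221) = -4 + (-221 + 2*T**2) = -225 + 2*T**2)
1/(83798 + x(l(-7, 14))) = 1/(83798 + (-225 + 2*15**2)) = 1/(83798 + (-225 + 2*225)) = 1/(83798 + (-225 + 450)) = 1/(83798 + 225) = 1/84023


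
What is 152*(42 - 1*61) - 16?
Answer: -2904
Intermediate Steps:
152*(42 - 1*61) - 16 = 152*(42 - 61) - 16 = 152*(-19) - 16 = -2888 - 16 = -2904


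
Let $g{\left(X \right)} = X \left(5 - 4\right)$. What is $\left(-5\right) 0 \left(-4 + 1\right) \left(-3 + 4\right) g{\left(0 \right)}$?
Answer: $0$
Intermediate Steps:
$g{\left(X \right)} = X$ ($g{\left(X \right)} = X 1 = X$)
$\left(-5\right) 0 \left(-4 + 1\right) \left(-3 + 4\right) g{\left(0 \right)} = \left(-5\right) 0 \left(-4 + 1\right) \left(-3 + 4\right) 0 = 0 \left(\left(-3\right) 1\right) 0 = 0 \left(-3\right) 0 = 0 \cdot 0 = 0$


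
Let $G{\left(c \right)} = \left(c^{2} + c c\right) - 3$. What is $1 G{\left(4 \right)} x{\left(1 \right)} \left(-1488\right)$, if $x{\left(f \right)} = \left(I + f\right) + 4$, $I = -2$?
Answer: $-129456$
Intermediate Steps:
$x{\left(f \right)} = 2 + f$ ($x{\left(f \right)} = \left(-2 + f\right) + 4 = 2 + f$)
$G{\left(c \right)} = -3 + 2 c^{2}$ ($G{\left(c \right)} = \left(c^{2} + c^{2}\right) - 3 = 2 c^{2} - 3 = -3 + 2 c^{2}$)
$1 G{\left(4 \right)} x{\left(1 \right)} \left(-1488\right) = 1 \left(-3 + 2 \cdot 4^{2}\right) \left(2 + 1\right) \left(-1488\right) = 1 \left(-3 + 2 \cdot 16\right) 3 \left(-1488\right) = 1 \left(-3 + 32\right) 3 \left(-1488\right) = 1 \cdot 29 \cdot 3 \left(-1488\right) = 29 \cdot 3 \left(-1488\right) = 87 \left(-1488\right) = -129456$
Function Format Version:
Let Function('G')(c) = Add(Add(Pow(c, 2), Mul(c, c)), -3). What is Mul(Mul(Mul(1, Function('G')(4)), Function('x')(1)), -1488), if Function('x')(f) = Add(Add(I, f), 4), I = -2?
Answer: -129456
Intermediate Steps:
Function('x')(f) = Add(2, f) (Function('x')(f) = Add(Add(-2, f), 4) = Add(2, f))
Function('G')(c) = Add(-3, Mul(2, Pow(c, 2))) (Function('G')(c) = Add(Add(Pow(c, 2), Pow(c, 2)), -3) = Add(Mul(2, Pow(c, 2)), -3) = Add(-3, Mul(2, Pow(c, 2))))
Mul(Mul(Mul(1, Function('G')(4)), Function('x')(1)), -1488) = Mul(Mul(Mul(1, Add(-3, Mul(2, Pow(4, 2)))), Add(2, 1)), -1488) = Mul(Mul(Mul(1, Add(-3, Mul(2, 16))), 3), -1488) = Mul(Mul(Mul(1, Add(-3, 32)), 3), -1488) = Mul(Mul(Mul(1, 29), 3), -1488) = Mul(Mul(29, 3), -1488) = Mul(87, -1488) = -129456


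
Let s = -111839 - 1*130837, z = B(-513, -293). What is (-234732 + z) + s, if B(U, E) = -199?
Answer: -477607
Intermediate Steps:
z = -199
s = -242676 (s = -111839 - 130837 = -242676)
(-234732 + z) + s = (-234732 - 199) - 242676 = -234931 - 242676 = -477607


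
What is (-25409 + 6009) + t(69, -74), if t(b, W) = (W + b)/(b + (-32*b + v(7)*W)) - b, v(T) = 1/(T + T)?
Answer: -58445931/3002 ≈ -19469.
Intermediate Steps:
v(T) = 1/(2*T)
t(b, W) = -b + (W + b)/(-31*b + W/14) (t(b, W) = (W + b)/(b + (-32*b + ((½)/7)*W)) - b = (W + b)/(b + (-32*b + ((½)*(⅐))*W)) - b = (W + b)/(b + (-32*b + W/14)) - b = (W + b)/(-31*b + W/14) - b = -b + (W + b)/(-31*b + W/14))
(-25409 + 6009) + t(69, -74) = (-25409 + 6009) + (14*(-74) + 14*69 + 434*69² - 1*(-74)*69)/(-74 - 434*69) = -19400 + (-1036 + 966 + 434*4761 + 5106)/(-74 - 29946) = -19400 + (-1036 + 966 + 2066274 + 5106)/(-30020) = -19400 - 1/30020*2071310 = -19400 - 207131/3002 = -58445931/3002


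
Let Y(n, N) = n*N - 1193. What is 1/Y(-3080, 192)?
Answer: -1/592553 ≈ -1.6876e-6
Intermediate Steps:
Y(n, N) = -1193 + N*n (Y(n, N) = N*n - 1193 = -1193 + N*n)
1/Y(-3080, 192) = 1/(-1193 + 192*(-3080)) = 1/(-1193 - 591360) = 1/(-592553) = -1/592553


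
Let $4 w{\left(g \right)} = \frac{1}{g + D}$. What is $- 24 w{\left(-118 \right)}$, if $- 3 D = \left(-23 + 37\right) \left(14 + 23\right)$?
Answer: $\frac{9}{436} \approx 0.020642$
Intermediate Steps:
$D = - \frac{518}{3}$ ($D = - \frac{\left(-23 + 37\right) \left(14 + 23\right)}{3} = - \frac{14 \cdot 37}{3} = \left(- \frac{1}{3}\right) 518 = - \frac{518}{3} \approx -172.67$)
$w{\left(g \right)} = \frac{1}{4 \left(- \frac{518}{3} + g\right)}$ ($w{\left(g \right)} = \frac{1}{4 \left(g - \frac{518}{3}\right)} = \frac{1}{4 \left(- \frac{518}{3} + g\right)}$)
$- 24 w{\left(-118 \right)} = - 24 \frac{3}{4 \left(-518 + 3 \left(-118\right)\right)} = - 24 \frac{3}{4 \left(-518 - 354\right)} = - 24 \frac{3}{4 \left(-872\right)} = - 24 \cdot \frac{3}{4} \left(- \frac{1}{872}\right) = \left(-24\right) \left(- \frac{3}{3488}\right) = \frac{9}{436}$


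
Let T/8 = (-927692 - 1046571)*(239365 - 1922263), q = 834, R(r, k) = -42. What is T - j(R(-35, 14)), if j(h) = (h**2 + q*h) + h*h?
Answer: 26579866064892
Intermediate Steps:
j(h) = 2*h**2 + 834*h (j(h) = (h**2 + 834*h) + h*h = (h**2 + 834*h) + h**2 = 2*h**2 + 834*h)
T = 26579866033392 (T = 8*((-927692 - 1046571)*(239365 - 1922263)) = 8*(-1974263*(-1682898)) = 8*3322483254174 = 26579866033392)
T - j(R(-35, 14)) = 26579866033392 - 2*(-42)*(417 - 42) = 26579866033392 - 2*(-42)*375 = 26579866033392 - 1*(-31500) = 26579866033392 + 31500 = 26579866064892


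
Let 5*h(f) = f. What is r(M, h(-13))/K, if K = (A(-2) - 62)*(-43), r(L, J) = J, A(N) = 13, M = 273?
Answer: -13/10535 ≈ -0.0012340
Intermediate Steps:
h(f) = f/5
K = 2107 (K = (13 - 62)*(-43) = -49*(-43) = 2107)
r(M, h(-13))/K = ((1/5)*(-13))/2107 = -13/5*1/2107 = -13/10535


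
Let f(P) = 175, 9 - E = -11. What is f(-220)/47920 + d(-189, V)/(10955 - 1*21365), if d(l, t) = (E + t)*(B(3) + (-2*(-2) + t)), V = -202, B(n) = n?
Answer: -11325727/3325648 ≈ -3.4056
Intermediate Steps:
E = 20 (E = 9 - 1*(-11) = 9 + 11 = 20)
d(l, t) = (7 + t)*(20 + t) (d(l, t) = (20 + t)*(3 + (-2*(-2) + t)) = (20 + t)*(3 + (4 + t)) = (20 + t)*(7 + t) = (7 + t)*(20 + t))
f(-220)/47920 + d(-189, V)/(10955 - 1*21365) = 175/47920 + (140 + (-202)**2 + 27*(-202))/(10955 - 1*21365) = 175*(1/47920) + (140 + 40804 - 5454)/(10955 - 21365) = 35/9584 + 35490/(-10410) = 35/9584 + 35490*(-1/10410) = 35/9584 - 1183/347 = -11325727/3325648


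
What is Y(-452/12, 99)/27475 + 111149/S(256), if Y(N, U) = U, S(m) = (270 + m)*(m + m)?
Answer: 3080480663/7399347200 ≈ 0.41632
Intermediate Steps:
S(m) = 2*m*(270 + m) (S(m) = (270 + m)*(2*m) = 2*m*(270 + m))
Y(-452/12, 99)/27475 + 111149/S(256) = 99/27475 + 111149/((2*256*(270 + 256))) = 99*(1/27475) + 111149/((2*256*526)) = 99/27475 + 111149/269312 = 3080480663/7399347200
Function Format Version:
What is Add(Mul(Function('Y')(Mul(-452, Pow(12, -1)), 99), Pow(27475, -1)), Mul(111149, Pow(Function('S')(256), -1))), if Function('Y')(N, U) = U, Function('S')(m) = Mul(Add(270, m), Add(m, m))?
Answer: Rational(3080480663, 7399347200) ≈ 0.41632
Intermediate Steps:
Function('S')(m) = Mul(2, m, Add(270, m)) (Function('S')(m) = Mul(Add(270, m), Mul(2, m)) = Mul(2, m, Add(270, m)))
Add(Mul(Function('Y')(Mul(-452, Pow(12, -1)), 99), Pow(27475, -1)), Mul(111149, Pow(Function('S')(256), -1))) = Add(Mul(99, Pow(27475, -1)), Mul(111149, Pow(Mul(2, 256, Add(270, 256)), -1))) = Add(Mul(99, Rational(1, 27475)), Mul(111149, Pow(Mul(2, 256, 526), -1))) = Add(Rational(99, 27475), Mul(111149, Pow(269312, -1))) = Add(Rational(99, 27475), Mul(111149, Rational(1, 269312))) = Add(Rational(99, 27475), Rational(111149, 269312)) = Rational(3080480663, 7399347200)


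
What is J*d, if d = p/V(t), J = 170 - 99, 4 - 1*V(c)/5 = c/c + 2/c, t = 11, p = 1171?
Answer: 914551/155 ≈ 5900.3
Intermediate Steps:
V(c) = 15 - 10/c (V(c) = 20 - 5*(c/c + 2/c) = 20 - 5*(1 + 2/c) = 20 + (-5 - 10/c) = 15 - 10/c)
J = 71
d = 12881/155 (d = 1171/(15 - 10/11) = 1171/(155/11) = 1171*(11/155) = 12881/155 ≈ 83.103)
J*d = 71*(12881/155) = 914551/155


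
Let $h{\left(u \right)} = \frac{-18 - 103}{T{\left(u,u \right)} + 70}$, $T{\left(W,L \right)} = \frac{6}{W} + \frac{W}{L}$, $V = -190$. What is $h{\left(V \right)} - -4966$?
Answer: $\frac{33469277}{6742} \approx 4964.3$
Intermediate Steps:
$h{\left(u \right)} = - \frac{121}{71 + \frac{6}{u}}$ ($h{\left(u \right)} = \frac{-18 - 103}{\left(\frac{6}{u} + \frac{u}{u}\right) + 70} = - \frac{121}{\left(\frac{6}{u} + 1\right) + 70} = - \frac{121}{\left(1 + \frac{6}{u}\right) + 70} = - \frac{121}{71 + \frac{6}{u}}$)
$h{\left(V \right)} - -4966 = \left(-121\right) \left(-190\right) \frac{1}{6 + 71 \left(-190\right)} - -4966 = \left(-121\right) \left(-190\right) \frac{1}{6 - 13490} + 4966 = \left(-121\right) \left(-190\right) \frac{1}{-13484} + 4966 = \left(-121\right) \left(-190\right) \left(- \frac{1}{13484}\right) + 4966 = - \frac{11495}{6742} + 4966 = \frac{33469277}{6742}$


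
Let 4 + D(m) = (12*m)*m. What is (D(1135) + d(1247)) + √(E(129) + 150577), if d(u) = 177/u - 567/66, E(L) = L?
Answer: 424093634275/27434 + √150706 ≈ 1.5459e+7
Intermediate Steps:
d(u) = -189/22 + 177/u (d(u) = 177/u - 567*1/66 = 177/u - 189/22 = -189/22 + 177/u)
D(m) = -4 + 12*m² (D(m) = -4 + (12*m)*m = -4 + 12*m²)
(D(1135) + d(1247)) + √(E(129) + 150577) = ((-4 + 12*1135²) + (-189/22 + 177/1247)) + √(129 + 150577) = ((-4 + 12*1288225) + (-189/22 + 177*(1/1247))) + √150706 = ((-4 + 15458700) + (-189/22 + 177/1247)) + √150706 = (15458696 - 231789/27434) + √150706 = 424093634275/27434 + √150706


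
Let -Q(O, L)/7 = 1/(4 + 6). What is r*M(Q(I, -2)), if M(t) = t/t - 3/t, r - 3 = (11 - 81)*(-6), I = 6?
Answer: 15651/7 ≈ 2235.9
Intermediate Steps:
Q(O, L) = -7/10 (Q(O, L) = -7/(4 + 6) = -7/10)
r = 423 (r = 3 + (11 - 81)*(-6) = 3 - 70*(-6) = 3 + 420 = 423)
M(t) = 1 - 3/t
r*M(Q(I, -2)) = 423*((-3 - 7/10)/(-7/10)) = 423*(-10/7*(-37/10)) = 423*(37/7) = 15651/7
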